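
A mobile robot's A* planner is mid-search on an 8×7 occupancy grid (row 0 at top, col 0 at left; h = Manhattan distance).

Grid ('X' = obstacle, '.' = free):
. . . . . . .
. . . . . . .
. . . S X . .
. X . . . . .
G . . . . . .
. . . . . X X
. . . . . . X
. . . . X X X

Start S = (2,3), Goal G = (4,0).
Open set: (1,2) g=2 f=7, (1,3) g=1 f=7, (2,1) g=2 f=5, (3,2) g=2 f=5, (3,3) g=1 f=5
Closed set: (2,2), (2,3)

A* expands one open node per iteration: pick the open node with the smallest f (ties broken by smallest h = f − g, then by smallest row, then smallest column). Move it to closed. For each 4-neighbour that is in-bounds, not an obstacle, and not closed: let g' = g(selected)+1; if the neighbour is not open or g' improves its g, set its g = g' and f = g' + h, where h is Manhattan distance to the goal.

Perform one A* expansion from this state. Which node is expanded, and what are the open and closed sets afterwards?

step 1: expand (2,1) (f=5, h=3) → closed; open now [(1,1) g=3 f=7, (1,2) g=2 f=7, (1,3) g=1 f=7, (2,0) g=3 f=5, (3,2) g=2 f=5, (3,3) g=1 f=5]

expanded=(2,1); open=[(1,1) g=3 f=7, (1,2) g=2 f=7, (1,3) g=1 f=7, (2,0) g=3 f=5, (3,2) g=2 f=5, (3,3) g=1 f=5]; closed=[(2,1), (2,2), (2,3)]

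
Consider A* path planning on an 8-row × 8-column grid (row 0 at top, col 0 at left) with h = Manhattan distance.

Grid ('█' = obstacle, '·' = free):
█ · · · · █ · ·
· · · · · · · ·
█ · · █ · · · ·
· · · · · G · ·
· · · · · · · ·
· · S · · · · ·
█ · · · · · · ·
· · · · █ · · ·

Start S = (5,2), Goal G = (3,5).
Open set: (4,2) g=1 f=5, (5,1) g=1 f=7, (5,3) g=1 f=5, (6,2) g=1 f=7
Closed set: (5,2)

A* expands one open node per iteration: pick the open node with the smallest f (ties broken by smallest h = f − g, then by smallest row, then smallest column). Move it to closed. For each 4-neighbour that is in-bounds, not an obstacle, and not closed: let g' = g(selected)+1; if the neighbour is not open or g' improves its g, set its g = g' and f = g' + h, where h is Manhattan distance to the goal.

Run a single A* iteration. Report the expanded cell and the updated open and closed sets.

step 1: expand (4,2) (f=5, h=4) → closed; open now [(3,2) g=2 f=5, (4,1) g=2 f=7, (4,3) g=2 f=5, (5,1) g=1 f=7, (5,3) g=1 f=5, (6,2) g=1 f=7]

expanded=(4,2); open=[(3,2) g=2 f=5, (4,1) g=2 f=7, (4,3) g=2 f=5, (5,1) g=1 f=7, (5,3) g=1 f=5, (6,2) g=1 f=7]; closed=[(4,2), (5,2)]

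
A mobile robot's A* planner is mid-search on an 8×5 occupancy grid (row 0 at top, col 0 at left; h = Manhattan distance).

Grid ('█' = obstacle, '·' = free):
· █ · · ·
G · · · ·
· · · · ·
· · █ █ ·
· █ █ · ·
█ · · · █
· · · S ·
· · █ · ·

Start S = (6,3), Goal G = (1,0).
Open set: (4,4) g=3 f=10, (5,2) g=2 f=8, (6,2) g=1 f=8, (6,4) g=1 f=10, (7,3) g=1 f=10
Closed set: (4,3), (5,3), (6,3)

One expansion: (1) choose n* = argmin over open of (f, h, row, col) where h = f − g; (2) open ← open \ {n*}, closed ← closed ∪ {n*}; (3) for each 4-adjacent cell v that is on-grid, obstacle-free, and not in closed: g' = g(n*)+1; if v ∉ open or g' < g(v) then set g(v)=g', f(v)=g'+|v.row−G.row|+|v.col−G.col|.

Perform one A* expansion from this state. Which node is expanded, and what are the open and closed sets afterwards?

step 1: expand (5,2) (f=8, h=6) → closed; open now [(4,4) g=3 f=10, (5,1) g=3 f=8, (6,2) g=1 f=8, (6,4) g=1 f=10, (7,3) g=1 f=10]

expanded=(5,2); open=[(4,4) g=3 f=10, (5,1) g=3 f=8, (6,2) g=1 f=8, (6,4) g=1 f=10, (7,3) g=1 f=10]; closed=[(4,3), (5,2), (5,3), (6,3)]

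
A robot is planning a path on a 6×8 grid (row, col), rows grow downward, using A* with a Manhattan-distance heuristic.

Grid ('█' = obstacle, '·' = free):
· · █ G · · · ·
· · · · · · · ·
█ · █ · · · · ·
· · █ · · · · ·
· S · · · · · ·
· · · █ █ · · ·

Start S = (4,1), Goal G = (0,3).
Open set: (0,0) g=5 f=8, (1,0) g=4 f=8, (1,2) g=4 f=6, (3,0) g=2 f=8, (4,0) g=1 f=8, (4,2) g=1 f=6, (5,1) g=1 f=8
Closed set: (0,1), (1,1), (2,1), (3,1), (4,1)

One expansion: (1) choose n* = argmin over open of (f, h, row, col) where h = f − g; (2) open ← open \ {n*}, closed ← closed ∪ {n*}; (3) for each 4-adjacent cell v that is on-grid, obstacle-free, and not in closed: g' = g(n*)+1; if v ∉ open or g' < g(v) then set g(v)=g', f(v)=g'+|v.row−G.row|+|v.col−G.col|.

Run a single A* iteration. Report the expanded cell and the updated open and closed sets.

step 1: expand (1,2) (f=6, h=2) → closed; open now [(0,0) g=5 f=8, (1,0) g=4 f=8, (1,3) g=5 f=6, (3,0) g=2 f=8, (4,0) g=1 f=8, (4,2) g=1 f=6, (5,1) g=1 f=8]

expanded=(1,2); open=[(0,0) g=5 f=8, (1,0) g=4 f=8, (1,3) g=5 f=6, (3,0) g=2 f=8, (4,0) g=1 f=8, (4,2) g=1 f=6, (5,1) g=1 f=8]; closed=[(0,1), (1,1), (1,2), (2,1), (3,1), (4,1)]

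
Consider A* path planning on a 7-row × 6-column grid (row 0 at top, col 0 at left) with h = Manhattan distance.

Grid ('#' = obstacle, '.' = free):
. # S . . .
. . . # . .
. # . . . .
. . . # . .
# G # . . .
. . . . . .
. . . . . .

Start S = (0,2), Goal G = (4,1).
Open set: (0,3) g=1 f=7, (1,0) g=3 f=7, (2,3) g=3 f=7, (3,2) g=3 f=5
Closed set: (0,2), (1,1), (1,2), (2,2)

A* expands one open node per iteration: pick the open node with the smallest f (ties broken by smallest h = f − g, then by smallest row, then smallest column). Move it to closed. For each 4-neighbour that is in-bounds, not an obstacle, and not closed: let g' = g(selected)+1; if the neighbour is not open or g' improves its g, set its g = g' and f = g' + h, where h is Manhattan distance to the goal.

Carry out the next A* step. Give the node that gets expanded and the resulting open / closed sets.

step 1: expand (3,2) (f=5, h=2) → closed; open now [(0,3) g=1 f=7, (1,0) g=3 f=7, (2,3) g=3 f=7, (3,1) g=4 f=5]

expanded=(3,2); open=[(0,3) g=1 f=7, (1,0) g=3 f=7, (2,3) g=3 f=7, (3,1) g=4 f=5]; closed=[(0,2), (1,1), (1,2), (2,2), (3,2)]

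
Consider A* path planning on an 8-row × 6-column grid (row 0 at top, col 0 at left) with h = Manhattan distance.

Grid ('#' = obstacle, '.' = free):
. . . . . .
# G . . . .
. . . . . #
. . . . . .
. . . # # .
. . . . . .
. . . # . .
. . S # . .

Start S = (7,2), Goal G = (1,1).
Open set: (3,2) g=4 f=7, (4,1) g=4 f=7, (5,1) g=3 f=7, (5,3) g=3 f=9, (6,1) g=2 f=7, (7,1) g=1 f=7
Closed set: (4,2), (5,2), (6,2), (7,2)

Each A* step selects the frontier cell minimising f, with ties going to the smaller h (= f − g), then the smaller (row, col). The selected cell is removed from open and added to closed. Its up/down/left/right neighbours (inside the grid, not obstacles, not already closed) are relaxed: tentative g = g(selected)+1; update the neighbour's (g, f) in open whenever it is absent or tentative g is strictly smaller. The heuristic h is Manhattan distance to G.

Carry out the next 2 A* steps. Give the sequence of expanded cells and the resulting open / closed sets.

order=[(3,2) → (2,2)]; open=[(1,2) g=6 f=7, (2,1) g=6 f=7, (2,3) g=6 f=9, (3,1) g=5 f=7, (3,3) g=5 f=9, (4,1) g=4 f=7, (5,1) g=3 f=7, (5,3) g=3 f=9, (6,1) g=2 f=7, (7,1) g=1 f=7]; closed=[(2,2), (3,2), (4,2), (5,2), (6,2), (7,2)]

step 1: expand (3,2) (f=7, h=3) → closed; open now [(2,2) g=5 f=7, (3,1) g=5 f=7, (3,3) g=5 f=9, (4,1) g=4 f=7, (5,1) g=3 f=7, (5,3) g=3 f=9, (6,1) g=2 f=7, (7,1) g=1 f=7]
step 2: expand (2,2) (f=7, h=2) → closed; open now [(1,2) g=6 f=7, (2,1) g=6 f=7, (2,3) g=6 f=9, (3,1) g=5 f=7, (3,3) g=5 f=9, (4,1) g=4 f=7, (5,1) g=3 f=7, (5,3) g=3 f=9, (6,1) g=2 f=7, (7,1) g=1 f=7]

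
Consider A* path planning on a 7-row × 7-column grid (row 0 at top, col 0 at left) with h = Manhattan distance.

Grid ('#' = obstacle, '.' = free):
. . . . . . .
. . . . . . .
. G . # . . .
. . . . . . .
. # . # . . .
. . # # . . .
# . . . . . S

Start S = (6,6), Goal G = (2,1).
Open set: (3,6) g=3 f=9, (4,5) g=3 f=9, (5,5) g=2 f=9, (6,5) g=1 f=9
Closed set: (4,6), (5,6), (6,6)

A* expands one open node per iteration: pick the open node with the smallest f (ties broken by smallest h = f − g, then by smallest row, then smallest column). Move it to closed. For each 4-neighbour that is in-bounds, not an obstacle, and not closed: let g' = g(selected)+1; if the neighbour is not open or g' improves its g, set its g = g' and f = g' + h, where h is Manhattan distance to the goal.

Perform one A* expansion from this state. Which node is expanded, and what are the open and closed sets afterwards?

expanded=(3,6); open=[(2,6) g=4 f=9, (3,5) g=4 f=9, (4,5) g=3 f=9, (5,5) g=2 f=9, (6,5) g=1 f=9]; closed=[(3,6), (4,6), (5,6), (6,6)]

step 1: expand (3,6) (f=9, h=6) → closed; open now [(2,6) g=4 f=9, (3,5) g=4 f=9, (4,5) g=3 f=9, (5,5) g=2 f=9, (6,5) g=1 f=9]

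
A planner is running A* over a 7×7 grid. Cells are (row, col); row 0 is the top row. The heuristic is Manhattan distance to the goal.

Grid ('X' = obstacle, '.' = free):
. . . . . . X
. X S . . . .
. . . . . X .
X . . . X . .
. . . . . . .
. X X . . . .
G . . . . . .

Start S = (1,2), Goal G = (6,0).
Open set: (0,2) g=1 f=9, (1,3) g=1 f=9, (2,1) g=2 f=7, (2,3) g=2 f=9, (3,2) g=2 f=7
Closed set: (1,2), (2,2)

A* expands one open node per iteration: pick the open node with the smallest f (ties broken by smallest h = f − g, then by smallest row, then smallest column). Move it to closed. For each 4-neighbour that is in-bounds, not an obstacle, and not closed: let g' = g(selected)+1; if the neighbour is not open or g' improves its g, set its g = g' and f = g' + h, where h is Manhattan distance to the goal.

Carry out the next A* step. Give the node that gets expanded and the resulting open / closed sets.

step 1: expand (2,1) (f=7, h=5) → closed; open now [(0,2) g=1 f=9, (1,3) g=1 f=9, (2,0) g=3 f=7, (2,3) g=2 f=9, (3,1) g=3 f=7, (3,2) g=2 f=7]

expanded=(2,1); open=[(0,2) g=1 f=9, (1,3) g=1 f=9, (2,0) g=3 f=7, (2,3) g=2 f=9, (3,1) g=3 f=7, (3,2) g=2 f=7]; closed=[(1,2), (2,1), (2,2)]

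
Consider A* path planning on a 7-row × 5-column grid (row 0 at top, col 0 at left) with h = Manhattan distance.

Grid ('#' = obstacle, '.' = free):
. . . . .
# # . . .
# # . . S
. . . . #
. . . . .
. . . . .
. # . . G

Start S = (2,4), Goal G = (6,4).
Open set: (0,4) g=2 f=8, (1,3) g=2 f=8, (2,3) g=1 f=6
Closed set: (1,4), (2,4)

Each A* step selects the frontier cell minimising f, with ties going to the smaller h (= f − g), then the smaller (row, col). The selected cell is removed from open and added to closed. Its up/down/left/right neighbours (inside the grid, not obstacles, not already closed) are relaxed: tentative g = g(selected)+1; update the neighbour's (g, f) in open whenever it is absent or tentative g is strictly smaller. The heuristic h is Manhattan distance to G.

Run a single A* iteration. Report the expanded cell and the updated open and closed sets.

expanded=(2,3); open=[(0,4) g=2 f=8, (1,3) g=2 f=8, (2,2) g=2 f=8, (3,3) g=2 f=6]; closed=[(1,4), (2,3), (2,4)]

step 1: expand (2,3) (f=6, h=5) → closed; open now [(0,4) g=2 f=8, (1,3) g=2 f=8, (2,2) g=2 f=8, (3,3) g=2 f=6]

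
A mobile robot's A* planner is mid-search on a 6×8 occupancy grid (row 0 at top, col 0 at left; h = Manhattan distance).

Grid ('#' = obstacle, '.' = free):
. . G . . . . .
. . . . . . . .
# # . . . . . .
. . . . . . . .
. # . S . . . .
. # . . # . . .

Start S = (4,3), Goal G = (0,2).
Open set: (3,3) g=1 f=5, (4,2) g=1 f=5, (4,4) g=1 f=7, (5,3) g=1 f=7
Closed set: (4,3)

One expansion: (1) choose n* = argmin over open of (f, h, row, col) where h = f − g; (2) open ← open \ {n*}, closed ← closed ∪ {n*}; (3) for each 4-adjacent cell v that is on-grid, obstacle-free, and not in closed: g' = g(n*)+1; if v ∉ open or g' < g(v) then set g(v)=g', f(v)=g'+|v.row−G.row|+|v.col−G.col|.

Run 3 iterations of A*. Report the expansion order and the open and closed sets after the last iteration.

step 1: expand (3,3) (f=5, h=4) → closed; open now [(2,3) g=2 f=5, (3,2) g=2 f=5, (3,4) g=2 f=7, (4,2) g=1 f=5, (4,4) g=1 f=7, (5,3) g=1 f=7]
step 2: expand (2,3) (f=5, h=3) → closed; open now [(1,3) g=3 f=5, (2,2) g=3 f=5, (2,4) g=3 f=7, (3,2) g=2 f=5, (3,4) g=2 f=7, (4,2) g=1 f=5, (4,4) g=1 f=7, (5,3) g=1 f=7]
step 3: expand (1,3) (f=5, h=2) → closed; open now [(0,3) g=4 f=5, (1,2) g=4 f=5, (1,4) g=4 f=7, (2,2) g=3 f=5, (2,4) g=3 f=7, (3,2) g=2 f=5, (3,4) g=2 f=7, (4,2) g=1 f=5, (4,4) g=1 f=7, (5,3) g=1 f=7]

order=[(3,3) → (2,3) → (1,3)]; open=[(0,3) g=4 f=5, (1,2) g=4 f=5, (1,4) g=4 f=7, (2,2) g=3 f=5, (2,4) g=3 f=7, (3,2) g=2 f=5, (3,4) g=2 f=7, (4,2) g=1 f=5, (4,4) g=1 f=7, (5,3) g=1 f=7]; closed=[(1,3), (2,3), (3,3), (4,3)]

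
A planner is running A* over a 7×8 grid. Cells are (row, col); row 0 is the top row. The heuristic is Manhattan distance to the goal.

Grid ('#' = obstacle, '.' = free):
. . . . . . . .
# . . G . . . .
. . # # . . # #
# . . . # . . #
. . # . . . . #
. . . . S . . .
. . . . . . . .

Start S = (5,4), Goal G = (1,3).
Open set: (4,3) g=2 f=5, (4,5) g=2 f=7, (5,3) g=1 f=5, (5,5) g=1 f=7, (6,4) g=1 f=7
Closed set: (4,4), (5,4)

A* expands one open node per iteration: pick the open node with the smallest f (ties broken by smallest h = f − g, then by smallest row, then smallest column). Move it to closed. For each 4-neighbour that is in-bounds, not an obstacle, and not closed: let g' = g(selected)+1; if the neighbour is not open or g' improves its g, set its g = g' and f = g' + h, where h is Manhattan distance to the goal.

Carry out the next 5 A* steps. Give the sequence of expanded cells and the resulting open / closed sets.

order=[(4,3) → (3,3) → (5,3) → (3,2) → (4,5)]; open=[(3,1) g=5 f=9, (3,5) g=3 f=7, (4,6) g=3 f=9, (5,2) g=2 f=7, (5,5) g=1 f=7, (6,3) g=2 f=7, (6,4) g=1 f=7]; closed=[(3,2), (3,3), (4,3), (4,4), (4,5), (5,3), (5,4)]

step 1: expand (4,3) (f=5, h=3) → closed; open now [(3,3) g=3 f=5, (4,5) g=2 f=7, (5,3) g=1 f=5, (5,5) g=1 f=7, (6,4) g=1 f=7]
step 2: expand (3,3) (f=5, h=2) → closed; open now [(3,2) g=4 f=7, (4,5) g=2 f=7, (5,3) g=1 f=5, (5,5) g=1 f=7, (6,4) g=1 f=7]
step 3: expand (5,3) (f=5, h=4) → closed; open now [(3,2) g=4 f=7, (4,5) g=2 f=7, (5,2) g=2 f=7, (5,5) g=1 f=7, (6,3) g=2 f=7, (6,4) g=1 f=7]
step 4: expand (3,2) (f=7, h=3) → closed; open now [(3,1) g=5 f=9, (4,5) g=2 f=7, (5,2) g=2 f=7, (5,5) g=1 f=7, (6,3) g=2 f=7, (6,4) g=1 f=7]
step 5: expand (4,5) (f=7, h=5) → closed; open now [(3,1) g=5 f=9, (3,5) g=3 f=7, (4,6) g=3 f=9, (5,2) g=2 f=7, (5,5) g=1 f=7, (6,3) g=2 f=7, (6,4) g=1 f=7]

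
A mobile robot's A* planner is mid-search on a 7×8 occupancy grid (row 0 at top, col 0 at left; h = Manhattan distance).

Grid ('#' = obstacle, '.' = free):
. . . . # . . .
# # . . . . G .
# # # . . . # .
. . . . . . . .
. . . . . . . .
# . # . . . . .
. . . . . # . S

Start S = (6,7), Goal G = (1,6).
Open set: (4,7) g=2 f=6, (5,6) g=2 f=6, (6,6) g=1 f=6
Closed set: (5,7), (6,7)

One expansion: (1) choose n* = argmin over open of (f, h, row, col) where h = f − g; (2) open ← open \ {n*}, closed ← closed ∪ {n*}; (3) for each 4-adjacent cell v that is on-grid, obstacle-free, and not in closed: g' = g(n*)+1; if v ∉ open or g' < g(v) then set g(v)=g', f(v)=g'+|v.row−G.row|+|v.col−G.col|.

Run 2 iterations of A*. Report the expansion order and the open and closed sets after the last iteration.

order=[(4,7) → (3,7)]; open=[(2,7) g=4 f=6, (3,6) g=4 f=6, (4,6) g=3 f=6, (5,6) g=2 f=6, (6,6) g=1 f=6]; closed=[(3,7), (4,7), (5,7), (6,7)]

step 1: expand (4,7) (f=6, h=4) → closed; open now [(3,7) g=3 f=6, (4,6) g=3 f=6, (5,6) g=2 f=6, (6,6) g=1 f=6]
step 2: expand (3,7) (f=6, h=3) → closed; open now [(2,7) g=4 f=6, (3,6) g=4 f=6, (4,6) g=3 f=6, (5,6) g=2 f=6, (6,6) g=1 f=6]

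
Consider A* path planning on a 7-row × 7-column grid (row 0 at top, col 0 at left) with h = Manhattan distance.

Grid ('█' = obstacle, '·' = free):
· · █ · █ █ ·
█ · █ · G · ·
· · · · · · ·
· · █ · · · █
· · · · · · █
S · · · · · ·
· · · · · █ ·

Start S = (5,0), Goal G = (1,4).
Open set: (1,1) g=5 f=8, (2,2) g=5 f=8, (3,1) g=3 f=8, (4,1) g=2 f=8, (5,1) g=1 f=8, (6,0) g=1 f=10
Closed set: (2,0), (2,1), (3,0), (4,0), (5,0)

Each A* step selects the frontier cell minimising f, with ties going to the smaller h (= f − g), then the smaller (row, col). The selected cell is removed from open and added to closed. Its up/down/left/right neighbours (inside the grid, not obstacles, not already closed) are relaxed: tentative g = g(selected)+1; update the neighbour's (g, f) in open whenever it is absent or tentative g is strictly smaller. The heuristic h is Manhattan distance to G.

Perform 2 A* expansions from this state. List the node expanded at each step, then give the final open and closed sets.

step 1: expand (1,1) (f=8, h=3) → closed; open now [(0,1) g=6 f=10, (2,2) g=5 f=8, (3,1) g=3 f=8, (4,1) g=2 f=8, (5,1) g=1 f=8, (6,0) g=1 f=10]
step 2: expand (2,2) (f=8, h=3) → closed; open now [(0,1) g=6 f=10, (2,3) g=6 f=8, (3,1) g=3 f=8, (4,1) g=2 f=8, (5,1) g=1 f=8, (6,0) g=1 f=10]

order=[(1,1) → (2,2)]; open=[(0,1) g=6 f=10, (2,3) g=6 f=8, (3,1) g=3 f=8, (4,1) g=2 f=8, (5,1) g=1 f=8, (6,0) g=1 f=10]; closed=[(1,1), (2,0), (2,1), (2,2), (3,0), (4,0), (5,0)]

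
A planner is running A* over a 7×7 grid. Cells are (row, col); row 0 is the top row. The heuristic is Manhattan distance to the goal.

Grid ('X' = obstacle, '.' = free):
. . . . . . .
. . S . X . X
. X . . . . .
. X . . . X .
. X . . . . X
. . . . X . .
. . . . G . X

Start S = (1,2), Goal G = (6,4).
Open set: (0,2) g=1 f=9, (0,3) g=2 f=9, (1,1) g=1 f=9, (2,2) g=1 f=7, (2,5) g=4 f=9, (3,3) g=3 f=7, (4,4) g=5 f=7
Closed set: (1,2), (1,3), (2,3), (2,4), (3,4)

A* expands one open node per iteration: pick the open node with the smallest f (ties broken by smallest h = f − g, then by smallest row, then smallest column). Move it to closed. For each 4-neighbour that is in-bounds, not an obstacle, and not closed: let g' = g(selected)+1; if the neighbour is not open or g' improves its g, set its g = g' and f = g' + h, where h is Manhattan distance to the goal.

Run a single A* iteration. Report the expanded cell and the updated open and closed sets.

expanded=(4,4); open=[(0,2) g=1 f=9, (0,3) g=2 f=9, (1,1) g=1 f=9, (2,2) g=1 f=7, (2,5) g=4 f=9, (3,3) g=3 f=7, (4,3) g=6 f=9, (4,5) g=6 f=9]; closed=[(1,2), (1,3), (2,3), (2,4), (3,4), (4,4)]

step 1: expand (4,4) (f=7, h=2) → closed; open now [(0,2) g=1 f=9, (0,3) g=2 f=9, (1,1) g=1 f=9, (2,2) g=1 f=7, (2,5) g=4 f=9, (3,3) g=3 f=7, (4,3) g=6 f=9, (4,5) g=6 f=9]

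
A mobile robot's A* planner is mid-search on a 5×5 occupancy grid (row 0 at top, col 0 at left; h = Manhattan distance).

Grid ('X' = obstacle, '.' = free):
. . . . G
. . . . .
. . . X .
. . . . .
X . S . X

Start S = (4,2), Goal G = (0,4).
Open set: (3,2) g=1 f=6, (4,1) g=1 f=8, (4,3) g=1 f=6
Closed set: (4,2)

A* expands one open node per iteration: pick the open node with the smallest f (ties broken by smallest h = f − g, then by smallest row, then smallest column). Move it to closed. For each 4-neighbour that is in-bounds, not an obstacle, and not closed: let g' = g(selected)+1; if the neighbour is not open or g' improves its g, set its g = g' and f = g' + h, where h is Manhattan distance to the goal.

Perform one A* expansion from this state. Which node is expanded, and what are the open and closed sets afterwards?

expanded=(3,2); open=[(2,2) g=2 f=6, (3,1) g=2 f=8, (3,3) g=2 f=6, (4,1) g=1 f=8, (4,3) g=1 f=6]; closed=[(3,2), (4,2)]

step 1: expand (3,2) (f=6, h=5) → closed; open now [(2,2) g=2 f=6, (3,1) g=2 f=8, (3,3) g=2 f=6, (4,1) g=1 f=8, (4,3) g=1 f=6]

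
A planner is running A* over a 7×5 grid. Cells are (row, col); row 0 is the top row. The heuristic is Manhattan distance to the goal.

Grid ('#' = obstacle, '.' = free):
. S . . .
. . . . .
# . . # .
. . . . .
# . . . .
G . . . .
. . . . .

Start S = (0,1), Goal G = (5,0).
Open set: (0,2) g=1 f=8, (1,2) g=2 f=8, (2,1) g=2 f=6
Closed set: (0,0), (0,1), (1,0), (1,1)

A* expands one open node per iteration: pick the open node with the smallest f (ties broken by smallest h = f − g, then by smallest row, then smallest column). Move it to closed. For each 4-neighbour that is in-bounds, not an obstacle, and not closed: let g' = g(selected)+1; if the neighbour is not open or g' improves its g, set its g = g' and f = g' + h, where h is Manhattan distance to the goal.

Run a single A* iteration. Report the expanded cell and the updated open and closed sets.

expanded=(2,1); open=[(0,2) g=1 f=8, (1,2) g=2 f=8, (2,2) g=3 f=8, (3,1) g=3 f=6]; closed=[(0,0), (0,1), (1,0), (1,1), (2,1)]

step 1: expand (2,1) (f=6, h=4) → closed; open now [(0,2) g=1 f=8, (1,2) g=2 f=8, (2,2) g=3 f=8, (3,1) g=3 f=6]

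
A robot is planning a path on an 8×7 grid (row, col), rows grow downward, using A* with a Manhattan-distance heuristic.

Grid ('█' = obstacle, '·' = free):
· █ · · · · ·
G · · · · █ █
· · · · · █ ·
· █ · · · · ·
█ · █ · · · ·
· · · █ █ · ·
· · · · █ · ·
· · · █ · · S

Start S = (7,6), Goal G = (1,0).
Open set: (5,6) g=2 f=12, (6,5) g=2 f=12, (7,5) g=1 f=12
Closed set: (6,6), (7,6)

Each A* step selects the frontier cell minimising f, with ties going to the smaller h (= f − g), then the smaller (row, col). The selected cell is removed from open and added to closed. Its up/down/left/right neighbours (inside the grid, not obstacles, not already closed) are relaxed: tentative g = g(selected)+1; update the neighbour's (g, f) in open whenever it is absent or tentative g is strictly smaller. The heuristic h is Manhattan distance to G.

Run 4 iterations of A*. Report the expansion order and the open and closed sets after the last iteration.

step 1: expand (5,6) (f=12, h=10) → closed; open now [(4,6) g=3 f=12, (5,5) g=3 f=12, (6,5) g=2 f=12, (7,5) g=1 f=12]
step 2: expand (4,6) (f=12, h=9) → closed; open now [(3,6) g=4 f=12, (4,5) g=4 f=12, (5,5) g=3 f=12, (6,5) g=2 f=12, (7,5) g=1 f=12]
step 3: expand (3,6) (f=12, h=8) → closed; open now [(2,6) g=5 f=12, (3,5) g=5 f=12, (4,5) g=4 f=12, (5,5) g=3 f=12, (6,5) g=2 f=12, (7,5) g=1 f=12]
step 4: expand (2,6) (f=12, h=7) → closed; open now [(3,5) g=5 f=12, (4,5) g=4 f=12, (5,5) g=3 f=12, (6,5) g=2 f=12, (7,5) g=1 f=12]

order=[(5,6) → (4,6) → (3,6) → (2,6)]; open=[(3,5) g=5 f=12, (4,5) g=4 f=12, (5,5) g=3 f=12, (6,5) g=2 f=12, (7,5) g=1 f=12]; closed=[(2,6), (3,6), (4,6), (5,6), (6,6), (7,6)]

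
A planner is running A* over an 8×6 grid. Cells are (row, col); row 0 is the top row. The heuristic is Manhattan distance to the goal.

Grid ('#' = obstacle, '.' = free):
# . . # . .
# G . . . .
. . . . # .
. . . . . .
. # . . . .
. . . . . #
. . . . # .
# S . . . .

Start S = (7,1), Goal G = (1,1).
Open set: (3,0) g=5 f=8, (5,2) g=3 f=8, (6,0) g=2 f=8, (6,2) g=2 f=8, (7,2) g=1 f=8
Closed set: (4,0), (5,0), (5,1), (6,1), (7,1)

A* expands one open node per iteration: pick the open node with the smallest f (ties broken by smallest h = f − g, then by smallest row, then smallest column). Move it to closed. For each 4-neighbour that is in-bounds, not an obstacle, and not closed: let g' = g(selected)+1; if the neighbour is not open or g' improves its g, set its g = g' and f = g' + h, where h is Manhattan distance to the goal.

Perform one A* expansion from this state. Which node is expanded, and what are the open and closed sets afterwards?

expanded=(3,0); open=[(2,0) g=6 f=8, (3,1) g=6 f=8, (5,2) g=3 f=8, (6,0) g=2 f=8, (6,2) g=2 f=8, (7,2) g=1 f=8]; closed=[(3,0), (4,0), (5,0), (5,1), (6,1), (7,1)]

step 1: expand (3,0) (f=8, h=3) → closed; open now [(2,0) g=6 f=8, (3,1) g=6 f=8, (5,2) g=3 f=8, (6,0) g=2 f=8, (6,2) g=2 f=8, (7,2) g=1 f=8]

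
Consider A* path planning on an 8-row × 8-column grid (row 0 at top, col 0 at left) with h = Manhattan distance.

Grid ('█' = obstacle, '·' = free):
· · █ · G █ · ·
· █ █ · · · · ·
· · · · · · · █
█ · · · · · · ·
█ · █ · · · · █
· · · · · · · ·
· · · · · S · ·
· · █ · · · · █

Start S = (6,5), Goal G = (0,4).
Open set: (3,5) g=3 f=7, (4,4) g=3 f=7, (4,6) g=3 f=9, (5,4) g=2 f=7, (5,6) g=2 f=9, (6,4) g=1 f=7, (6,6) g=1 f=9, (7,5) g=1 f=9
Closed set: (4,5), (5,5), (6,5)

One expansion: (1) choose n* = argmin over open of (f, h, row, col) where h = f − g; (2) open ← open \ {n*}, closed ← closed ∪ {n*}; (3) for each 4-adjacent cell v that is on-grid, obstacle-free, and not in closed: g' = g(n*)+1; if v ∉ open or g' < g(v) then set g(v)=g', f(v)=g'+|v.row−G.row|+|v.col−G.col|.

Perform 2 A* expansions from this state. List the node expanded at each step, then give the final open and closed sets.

step 1: expand (3,5) (f=7, h=4) → closed; open now [(2,5) g=4 f=7, (3,4) g=4 f=7, (3,6) g=4 f=9, (4,4) g=3 f=7, (4,6) g=3 f=9, (5,4) g=2 f=7, (5,6) g=2 f=9, (6,4) g=1 f=7, (6,6) g=1 f=9, (7,5) g=1 f=9]
step 2: expand (2,5) (f=7, h=3) → closed; open now [(1,5) g=5 f=7, (2,4) g=5 f=7, (2,6) g=5 f=9, (3,4) g=4 f=7, (3,6) g=4 f=9, (4,4) g=3 f=7, (4,6) g=3 f=9, (5,4) g=2 f=7, (5,6) g=2 f=9, (6,4) g=1 f=7, (6,6) g=1 f=9, (7,5) g=1 f=9]

order=[(3,5) → (2,5)]; open=[(1,5) g=5 f=7, (2,4) g=5 f=7, (2,6) g=5 f=9, (3,4) g=4 f=7, (3,6) g=4 f=9, (4,4) g=3 f=7, (4,6) g=3 f=9, (5,4) g=2 f=7, (5,6) g=2 f=9, (6,4) g=1 f=7, (6,6) g=1 f=9, (7,5) g=1 f=9]; closed=[(2,5), (3,5), (4,5), (5,5), (6,5)]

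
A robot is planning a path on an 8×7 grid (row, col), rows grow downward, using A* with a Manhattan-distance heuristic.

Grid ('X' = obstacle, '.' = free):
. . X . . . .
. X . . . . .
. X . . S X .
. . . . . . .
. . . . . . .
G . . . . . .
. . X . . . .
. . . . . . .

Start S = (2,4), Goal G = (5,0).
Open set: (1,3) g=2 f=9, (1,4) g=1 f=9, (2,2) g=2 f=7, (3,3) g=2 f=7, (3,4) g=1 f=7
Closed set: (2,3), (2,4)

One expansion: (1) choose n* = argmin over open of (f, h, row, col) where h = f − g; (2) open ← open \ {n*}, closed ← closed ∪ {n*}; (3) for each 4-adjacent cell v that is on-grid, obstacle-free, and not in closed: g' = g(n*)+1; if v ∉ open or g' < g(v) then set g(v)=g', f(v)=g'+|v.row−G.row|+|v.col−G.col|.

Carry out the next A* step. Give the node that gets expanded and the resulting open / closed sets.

step 1: expand (2,2) (f=7, h=5) → closed; open now [(1,2) g=3 f=9, (1,3) g=2 f=9, (1,4) g=1 f=9, (3,2) g=3 f=7, (3,3) g=2 f=7, (3,4) g=1 f=7]

expanded=(2,2); open=[(1,2) g=3 f=9, (1,3) g=2 f=9, (1,4) g=1 f=9, (3,2) g=3 f=7, (3,3) g=2 f=7, (3,4) g=1 f=7]; closed=[(2,2), (2,3), (2,4)]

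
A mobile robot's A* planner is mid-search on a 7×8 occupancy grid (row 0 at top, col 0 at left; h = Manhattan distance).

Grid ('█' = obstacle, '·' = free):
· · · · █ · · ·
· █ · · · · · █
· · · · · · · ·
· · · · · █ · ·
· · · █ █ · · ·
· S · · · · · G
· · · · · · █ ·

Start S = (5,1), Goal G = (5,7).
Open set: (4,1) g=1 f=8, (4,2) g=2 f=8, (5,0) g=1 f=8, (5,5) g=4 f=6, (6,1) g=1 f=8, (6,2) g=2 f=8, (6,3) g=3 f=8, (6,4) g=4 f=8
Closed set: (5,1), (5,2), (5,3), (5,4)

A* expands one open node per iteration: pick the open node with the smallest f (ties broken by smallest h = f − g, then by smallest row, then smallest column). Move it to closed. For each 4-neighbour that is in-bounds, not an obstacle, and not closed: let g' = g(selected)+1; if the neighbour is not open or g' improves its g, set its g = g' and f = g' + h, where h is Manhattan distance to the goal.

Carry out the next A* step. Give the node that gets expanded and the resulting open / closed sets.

expanded=(5,5); open=[(4,1) g=1 f=8, (4,2) g=2 f=8, (4,5) g=5 f=8, (5,0) g=1 f=8, (5,6) g=5 f=6, (6,1) g=1 f=8, (6,2) g=2 f=8, (6,3) g=3 f=8, (6,4) g=4 f=8, (6,5) g=5 f=8]; closed=[(5,1), (5,2), (5,3), (5,4), (5,5)]

step 1: expand (5,5) (f=6, h=2) → closed; open now [(4,1) g=1 f=8, (4,2) g=2 f=8, (4,5) g=5 f=8, (5,0) g=1 f=8, (5,6) g=5 f=6, (6,1) g=1 f=8, (6,2) g=2 f=8, (6,3) g=3 f=8, (6,4) g=4 f=8, (6,5) g=5 f=8]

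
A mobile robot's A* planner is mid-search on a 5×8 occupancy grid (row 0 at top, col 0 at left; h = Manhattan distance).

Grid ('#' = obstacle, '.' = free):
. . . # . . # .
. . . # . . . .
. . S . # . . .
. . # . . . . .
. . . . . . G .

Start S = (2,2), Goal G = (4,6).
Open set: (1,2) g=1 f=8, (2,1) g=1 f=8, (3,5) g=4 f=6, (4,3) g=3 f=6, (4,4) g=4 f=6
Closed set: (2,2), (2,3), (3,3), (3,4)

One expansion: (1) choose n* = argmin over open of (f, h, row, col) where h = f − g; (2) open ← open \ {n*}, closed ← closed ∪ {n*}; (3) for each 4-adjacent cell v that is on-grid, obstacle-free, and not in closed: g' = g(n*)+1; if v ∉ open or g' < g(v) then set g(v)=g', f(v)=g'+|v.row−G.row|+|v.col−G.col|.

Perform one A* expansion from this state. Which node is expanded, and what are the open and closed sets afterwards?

step 1: expand (3,5) (f=6, h=2) → closed; open now [(1,2) g=1 f=8, (2,1) g=1 f=8, (2,5) g=5 f=8, (3,6) g=5 f=6, (4,3) g=3 f=6, (4,4) g=4 f=6, (4,5) g=5 f=6]

expanded=(3,5); open=[(1,2) g=1 f=8, (2,1) g=1 f=8, (2,5) g=5 f=8, (3,6) g=5 f=6, (4,3) g=3 f=6, (4,4) g=4 f=6, (4,5) g=5 f=6]; closed=[(2,2), (2,3), (3,3), (3,4), (3,5)]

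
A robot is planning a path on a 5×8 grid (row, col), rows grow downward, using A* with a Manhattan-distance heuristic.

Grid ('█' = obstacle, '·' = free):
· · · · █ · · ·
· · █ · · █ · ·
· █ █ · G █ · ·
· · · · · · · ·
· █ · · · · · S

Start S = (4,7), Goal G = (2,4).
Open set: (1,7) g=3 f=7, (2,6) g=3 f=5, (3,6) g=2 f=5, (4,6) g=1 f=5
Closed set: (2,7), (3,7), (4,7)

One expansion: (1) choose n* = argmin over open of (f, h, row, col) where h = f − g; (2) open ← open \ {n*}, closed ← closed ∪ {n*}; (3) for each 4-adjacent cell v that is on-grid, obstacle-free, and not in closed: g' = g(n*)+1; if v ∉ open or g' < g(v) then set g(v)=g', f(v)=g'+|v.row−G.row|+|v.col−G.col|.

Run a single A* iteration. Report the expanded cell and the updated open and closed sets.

step 1: expand (2,6) (f=5, h=2) → closed; open now [(1,6) g=4 f=7, (1,7) g=3 f=7, (3,6) g=2 f=5, (4,6) g=1 f=5]

expanded=(2,6); open=[(1,6) g=4 f=7, (1,7) g=3 f=7, (3,6) g=2 f=5, (4,6) g=1 f=5]; closed=[(2,6), (2,7), (3,7), (4,7)]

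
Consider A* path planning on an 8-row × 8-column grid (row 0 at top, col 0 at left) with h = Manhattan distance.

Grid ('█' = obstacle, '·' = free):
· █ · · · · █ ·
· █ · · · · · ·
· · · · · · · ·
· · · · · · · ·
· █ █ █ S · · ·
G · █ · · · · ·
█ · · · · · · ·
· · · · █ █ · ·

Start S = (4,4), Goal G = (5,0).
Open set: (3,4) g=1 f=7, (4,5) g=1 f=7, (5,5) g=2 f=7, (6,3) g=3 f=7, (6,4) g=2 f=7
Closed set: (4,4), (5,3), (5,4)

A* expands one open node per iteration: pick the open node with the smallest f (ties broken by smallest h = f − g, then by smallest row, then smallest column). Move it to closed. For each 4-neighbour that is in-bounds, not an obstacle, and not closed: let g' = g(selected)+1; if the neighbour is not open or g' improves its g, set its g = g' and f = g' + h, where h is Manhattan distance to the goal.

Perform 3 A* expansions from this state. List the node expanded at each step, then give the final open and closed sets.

step 1: expand (6,3) (f=7, h=4) → closed; open now [(3,4) g=1 f=7, (4,5) g=1 f=7, (5,5) g=2 f=7, (6,2) g=4 f=7, (6,4) g=2 f=7, (7,3) g=4 f=9]
step 2: expand (6,2) (f=7, h=3) → closed; open now [(3,4) g=1 f=7, (4,5) g=1 f=7, (5,5) g=2 f=7, (6,1) g=5 f=7, (6,4) g=2 f=7, (7,2) g=5 f=9, (7,3) g=4 f=9]
step 3: expand (6,1) (f=7, h=2) → closed; open now [(3,4) g=1 f=7, (4,5) g=1 f=7, (5,1) g=6 f=7, (5,5) g=2 f=7, (6,4) g=2 f=7, (7,1) g=6 f=9, (7,2) g=5 f=9, (7,3) g=4 f=9]

order=[(6,3) → (6,2) → (6,1)]; open=[(3,4) g=1 f=7, (4,5) g=1 f=7, (5,1) g=6 f=7, (5,5) g=2 f=7, (6,4) g=2 f=7, (7,1) g=6 f=9, (7,2) g=5 f=9, (7,3) g=4 f=9]; closed=[(4,4), (5,3), (5,4), (6,1), (6,2), (6,3)]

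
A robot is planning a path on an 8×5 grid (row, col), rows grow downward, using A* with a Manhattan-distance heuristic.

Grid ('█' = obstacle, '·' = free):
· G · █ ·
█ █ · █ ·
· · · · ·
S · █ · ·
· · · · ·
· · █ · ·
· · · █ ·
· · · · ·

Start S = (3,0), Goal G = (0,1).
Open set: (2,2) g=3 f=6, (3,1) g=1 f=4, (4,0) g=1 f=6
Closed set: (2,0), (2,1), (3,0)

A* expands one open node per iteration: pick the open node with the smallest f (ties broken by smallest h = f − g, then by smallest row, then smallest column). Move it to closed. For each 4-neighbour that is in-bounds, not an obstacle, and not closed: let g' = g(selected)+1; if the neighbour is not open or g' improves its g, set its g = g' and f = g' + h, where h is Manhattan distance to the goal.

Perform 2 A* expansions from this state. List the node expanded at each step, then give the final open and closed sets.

step 1: expand (3,1) (f=4, h=3) → closed; open now [(2,2) g=3 f=6, (4,0) g=1 f=6, (4,1) g=2 f=6]
step 2: expand (2,2) (f=6, h=3) → closed; open now [(1,2) g=4 f=6, (2,3) g=4 f=8, (4,0) g=1 f=6, (4,1) g=2 f=6]

order=[(3,1) → (2,2)]; open=[(1,2) g=4 f=6, (2,3) g=4 f=8, (4,0) g=1 f=6, (4,1) g=2 f=6]; closed=[(2,0), (2,1), (2,2), (3,0), (3,1)]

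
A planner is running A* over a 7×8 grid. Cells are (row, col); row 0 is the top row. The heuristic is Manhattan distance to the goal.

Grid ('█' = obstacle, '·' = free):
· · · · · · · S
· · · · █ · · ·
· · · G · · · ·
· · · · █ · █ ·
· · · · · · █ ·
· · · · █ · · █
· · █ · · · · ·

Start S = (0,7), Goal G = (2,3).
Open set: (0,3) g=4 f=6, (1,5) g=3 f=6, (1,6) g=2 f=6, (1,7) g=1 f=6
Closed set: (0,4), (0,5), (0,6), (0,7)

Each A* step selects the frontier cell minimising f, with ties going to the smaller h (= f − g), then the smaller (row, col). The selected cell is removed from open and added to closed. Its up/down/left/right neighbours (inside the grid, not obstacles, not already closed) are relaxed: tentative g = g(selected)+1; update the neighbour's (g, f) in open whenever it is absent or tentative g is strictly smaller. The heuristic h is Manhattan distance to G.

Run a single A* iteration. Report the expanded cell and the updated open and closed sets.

expanded=(0,3); open=[(0,2) g=5 f=8, (1,3) g=5 f=6, (1,5) g=3 f=6, (1,6) g=2 f=6, (1,7) g=1 f=6]; closed=[(0,3), (0,4), (0,5), (0,6), (0,7)]

step 1: expand (0,3) (f=6, h=2) → closed; open now [(0,2) g=5 f=8, (1,3) g=5 f=6, (1,5) g=3 f=6, (1,6) g=2 f=6, (1,7) g=1 f=6]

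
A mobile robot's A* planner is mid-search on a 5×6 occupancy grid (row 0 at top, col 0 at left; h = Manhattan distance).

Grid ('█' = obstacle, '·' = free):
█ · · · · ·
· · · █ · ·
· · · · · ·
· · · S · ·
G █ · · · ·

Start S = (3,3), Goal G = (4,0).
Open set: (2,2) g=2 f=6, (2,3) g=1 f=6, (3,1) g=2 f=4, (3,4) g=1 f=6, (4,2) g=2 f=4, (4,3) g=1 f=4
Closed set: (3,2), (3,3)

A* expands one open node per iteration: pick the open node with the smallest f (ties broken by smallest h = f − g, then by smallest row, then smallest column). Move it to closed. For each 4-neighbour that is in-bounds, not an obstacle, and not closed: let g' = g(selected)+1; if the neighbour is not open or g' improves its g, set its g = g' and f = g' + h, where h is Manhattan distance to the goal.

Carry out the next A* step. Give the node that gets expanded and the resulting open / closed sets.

step 1: expand (3,1) (f=4, h=2) → closed; open now [(2,1) g=3 f=6, (2,2) g=2 f=6, (2,3) g=1 f=6, (3,0) g=3 f=4, (3,4) g=1 f=6, (4,2) g=2 f=4, (4,3) g=1 f=4]

expanded=(3,1); open=[(2,1) g=3 f=6, (2,2) g=2 f=6, (2,3) g=1 f=6, (3,0) g=3 f=4, (3,4) g=1 f=6, (4,2) g=2 f=4, (4,3) g=1 f=4]; closed=[(3,1), (3,2), (3,3)]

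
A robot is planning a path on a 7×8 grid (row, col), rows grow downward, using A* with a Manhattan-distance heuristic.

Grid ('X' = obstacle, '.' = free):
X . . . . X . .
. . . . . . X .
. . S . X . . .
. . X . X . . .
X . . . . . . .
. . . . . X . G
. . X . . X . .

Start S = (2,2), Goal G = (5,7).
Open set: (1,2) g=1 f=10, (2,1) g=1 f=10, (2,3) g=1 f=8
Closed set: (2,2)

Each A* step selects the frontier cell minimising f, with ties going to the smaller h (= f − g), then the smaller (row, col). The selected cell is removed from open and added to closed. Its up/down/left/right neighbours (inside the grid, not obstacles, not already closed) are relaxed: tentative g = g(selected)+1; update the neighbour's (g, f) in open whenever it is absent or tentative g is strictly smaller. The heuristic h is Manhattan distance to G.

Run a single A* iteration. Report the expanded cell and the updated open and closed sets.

step 1: expand (2,3) (f=8, h=7) → closed; open now [(1,2) g=1 f=10, (1,3) g=2 f=10, (2,1) g=1 f=10, (3,3) g=2 f=8]

expanded=(2,3); open=[(1,2) g=1 f=10, (1,3) g=2 f=10, (2,1) g=1 f=10, (3,3) g=2 f=8]; closed=[(2,2), (2,3)]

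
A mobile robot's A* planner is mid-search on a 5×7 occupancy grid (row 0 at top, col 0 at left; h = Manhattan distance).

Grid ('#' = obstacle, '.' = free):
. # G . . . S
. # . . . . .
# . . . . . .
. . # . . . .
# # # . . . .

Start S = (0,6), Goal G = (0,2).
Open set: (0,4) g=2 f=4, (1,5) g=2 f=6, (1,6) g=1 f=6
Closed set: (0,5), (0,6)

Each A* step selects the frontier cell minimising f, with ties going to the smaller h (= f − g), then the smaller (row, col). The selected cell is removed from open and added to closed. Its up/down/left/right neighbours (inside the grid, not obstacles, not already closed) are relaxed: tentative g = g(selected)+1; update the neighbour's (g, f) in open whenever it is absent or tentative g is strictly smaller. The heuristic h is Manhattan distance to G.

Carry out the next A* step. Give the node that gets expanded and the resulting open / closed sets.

step 1: expand (0,4) (f=4, h=2) → closed; open now [(0,3) g=3 f=4, (1,4) g=3 f=6, (1,5) g=2 f=6, (1,6) g=1 f=6]

expanded=(0,4); open=[(0,3) g=3 f=4, (1,4) g=3 f=6, (1,5) g=2 f=6, (1,6) g=1 f=6]; closed=[(0,4), (0,5), (0,6)]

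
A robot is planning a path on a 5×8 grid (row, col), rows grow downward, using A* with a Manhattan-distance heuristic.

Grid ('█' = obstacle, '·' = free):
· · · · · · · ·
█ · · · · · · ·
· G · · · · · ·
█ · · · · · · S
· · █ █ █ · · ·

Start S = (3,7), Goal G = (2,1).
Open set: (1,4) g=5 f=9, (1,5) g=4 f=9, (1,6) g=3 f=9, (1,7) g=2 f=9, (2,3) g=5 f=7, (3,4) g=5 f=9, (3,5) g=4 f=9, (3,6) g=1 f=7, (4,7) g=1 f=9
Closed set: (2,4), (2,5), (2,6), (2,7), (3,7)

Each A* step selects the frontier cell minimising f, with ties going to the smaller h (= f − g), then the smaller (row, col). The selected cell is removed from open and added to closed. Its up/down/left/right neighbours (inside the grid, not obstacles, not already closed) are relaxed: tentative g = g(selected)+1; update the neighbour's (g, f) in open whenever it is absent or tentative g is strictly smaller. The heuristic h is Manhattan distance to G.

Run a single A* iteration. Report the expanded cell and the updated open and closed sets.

step 1: expand (2,3) (f=7, h=2) → closed; open now [(1,3) g=6 f=9, (1,4) g=5 f=9, (1,5) g=4 f=9, (1,6) g=3 f=9, (1,7) g=2 f=9, (2,2) g=6 f=7, (3,3) g=6 f=9, (3,4) g=5 f=9, (3,5) g=4 f=9, (3,6) g=1 f=7, (4,7) g=1 f=9]

expanded=(2,3); open=[(1,3) g=6 f=9, (1,4) g=5 f=9, (1,5) g=4 f=9, (1,6) g=3 f=9, (1,7) g=2 f=9, (2,2) g=6 f=7, (3,3) g=6 f=9, (3,4) g=5 f=9, (3,5) g=4 f=9, (3,6) g=1 f=7, (4,7) g=1 f=9]; closed=[(2,3), (2,4), (2,5), (2,6), (2,7), (3,7)]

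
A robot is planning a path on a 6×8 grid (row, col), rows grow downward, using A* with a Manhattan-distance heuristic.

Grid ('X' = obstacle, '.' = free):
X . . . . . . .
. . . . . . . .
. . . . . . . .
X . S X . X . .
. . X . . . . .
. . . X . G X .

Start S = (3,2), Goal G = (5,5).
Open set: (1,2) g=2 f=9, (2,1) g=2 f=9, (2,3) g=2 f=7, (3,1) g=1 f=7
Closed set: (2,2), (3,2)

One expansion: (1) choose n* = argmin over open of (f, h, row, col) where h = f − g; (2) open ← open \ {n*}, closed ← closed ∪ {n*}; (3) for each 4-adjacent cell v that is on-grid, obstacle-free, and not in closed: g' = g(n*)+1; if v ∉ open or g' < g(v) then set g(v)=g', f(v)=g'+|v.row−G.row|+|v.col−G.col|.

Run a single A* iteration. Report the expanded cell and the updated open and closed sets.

step 1: expand (2,3) (f=7, h=5) → closed; open now [(1,2) g=2 f=9, (1,3) g=3 f=9, (2,1) g=2 f=9, (2,4) g=3 f=7, (3,1) g=1 f=7]

expanded=(2,3); open=[(1,2) g=2 f=9, (1,3) g=3 f=9, (2,1) g=2 f=9, (2,4) g=3 f=7, (3,1) g=1 f=7]; closed=[(2,2), (2,3), (3,2)]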